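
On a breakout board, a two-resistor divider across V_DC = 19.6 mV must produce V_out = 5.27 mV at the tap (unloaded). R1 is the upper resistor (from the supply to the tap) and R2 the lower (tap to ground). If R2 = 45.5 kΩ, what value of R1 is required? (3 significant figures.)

R1 ≈ 124 kΩ

Required fraction k = V_out/V_DC = 0.2689.
So R1 = R2 · (V_DC/V_out − 1) = 45.5 × (19.6/5.27 − 1) = 45.5 × 2.719 = 123.7 kΩ.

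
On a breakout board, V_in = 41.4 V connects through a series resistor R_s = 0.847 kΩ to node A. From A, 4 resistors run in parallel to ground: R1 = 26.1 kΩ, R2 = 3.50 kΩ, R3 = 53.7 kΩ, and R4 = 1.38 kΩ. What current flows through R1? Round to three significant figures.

Combine the parallel branches: R_p = (1/26.1 + 1/3.50 + 1/53.7 + 1/1.38)⁻¹ = 0.9370 kΩ.
V_A = 41.4 × 0.9370/1.784 = 21.74 V.
Branch current I = V_A/R1 = 21.74/26.1 = 0.8331 mA.
(Equivalently: I_total = 23.21 mA, then current-divider fraction G_k/ΣG = 0.03590.)

I ≈ 0.833 mA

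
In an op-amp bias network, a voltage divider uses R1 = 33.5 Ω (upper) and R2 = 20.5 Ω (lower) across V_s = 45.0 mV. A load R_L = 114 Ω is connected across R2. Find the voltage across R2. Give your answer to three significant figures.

V_out ≈ 15.4 mV

First combine the lower leg with the load: R2 ‖ R_L = 17.38 Ω.
Voltage divider with the loaded lower leg: V_out = 45.0 × 17.38/(33.5 + 17.38) = 45.0 × 0.3415 = 15.37 mV.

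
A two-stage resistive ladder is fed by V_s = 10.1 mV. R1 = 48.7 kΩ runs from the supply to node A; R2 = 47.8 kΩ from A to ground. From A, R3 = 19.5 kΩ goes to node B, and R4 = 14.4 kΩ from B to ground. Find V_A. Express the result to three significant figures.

V_A ≈ 2.92 mV

Node A sees R2 in parallel with the series input of stage 2, R3 + R4 = 33.90 kΩ.
Effective lower resistance at A: R2 ‖ 33.90 = 19.83 kΩ.
So V_A = 10.1 × 0.2894 = 2.923 mV.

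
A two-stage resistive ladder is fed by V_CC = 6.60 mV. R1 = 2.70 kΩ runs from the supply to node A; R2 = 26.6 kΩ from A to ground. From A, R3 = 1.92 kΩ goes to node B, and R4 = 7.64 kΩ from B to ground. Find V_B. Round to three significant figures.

V_B ≈ 3.81 mV

The second stage (R3 + R4 = 9.560 kΩ) loads node A in parallel with R2.
R2 ‖ (R3+R4) = 7.033 kΩ.
V_A = 6.60 × 7.033/(2.70 + 7.033) = 4.769 mV.
V_B = V_A × 0.7992 = 3.811 mV.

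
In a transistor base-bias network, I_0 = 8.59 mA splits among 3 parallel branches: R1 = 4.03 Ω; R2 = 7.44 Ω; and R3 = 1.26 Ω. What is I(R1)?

ΣG = 1/4.03 + 1/7.44 + 1/1.26 = 1.176.
By the current-divider rule, I = I_0 · G_k/ΣG = 8.59 × 0.2110 = 1.812 mA.

I ≈ 1.81 mA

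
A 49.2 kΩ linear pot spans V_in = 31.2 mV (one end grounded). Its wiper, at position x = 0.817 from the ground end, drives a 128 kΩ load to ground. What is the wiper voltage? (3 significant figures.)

The pot divides into 9.004 kΩ above the wiper and 40.20 kΩ below.
(x·R_p) ‖ R_L = 30.59 kΩ.
V_out = 31.2 × 30.59/(9.004 + 30.59) = 24.11 mV.

V_out ≈ 24.1 mV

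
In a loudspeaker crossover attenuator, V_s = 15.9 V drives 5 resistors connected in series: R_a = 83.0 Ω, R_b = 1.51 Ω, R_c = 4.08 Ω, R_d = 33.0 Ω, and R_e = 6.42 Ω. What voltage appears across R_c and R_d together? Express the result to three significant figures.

V ≈ 4.61 V

Series total: ΣR = 83.0 + 1.51 + 4.08 + 33.0 + 6.42 = 128.0 Ω.
R_{R_c..R_d} = 4.08 + 33.0 = 37.08 Ω.
V = V_s · R/ΣR = 15.9 × 0.2897 = 4.606 V.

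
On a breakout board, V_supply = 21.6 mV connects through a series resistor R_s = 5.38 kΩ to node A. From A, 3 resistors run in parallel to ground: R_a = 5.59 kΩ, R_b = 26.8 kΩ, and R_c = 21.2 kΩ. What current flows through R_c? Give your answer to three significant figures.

Equivalent of the parallel group: R_p = 3.797 kΩ.
Node voltage V_A = V_supply · R_p/(R_s + R_p) = 21.6 × 0.4137 = 8.937 mV.
I(R_c) = V_A / R_c = 8.937/21.2 = 0.4216 µA.

I ≈ 0.422 µA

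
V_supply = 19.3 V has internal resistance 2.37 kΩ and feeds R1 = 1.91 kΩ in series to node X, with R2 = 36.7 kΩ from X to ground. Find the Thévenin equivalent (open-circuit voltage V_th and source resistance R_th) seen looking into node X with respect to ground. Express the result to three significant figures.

R1' = 2.37 + 1.91 = 4.280 kΩ (source resistance + R1).
V_th is the unloaded tap voltage: V_supply · R2/(R1'+R2) = 19.3 × 0.8956 = 17.28 V.
With V_supply suppressed (replaced by a short), R_th = R1' ‖ R2 = (4.280 × 36.7)/(4.280 + 36.7) = 3.833 kΩ.

V_th ≈ 17.3 V, R_th ≈ 3.83 kΩ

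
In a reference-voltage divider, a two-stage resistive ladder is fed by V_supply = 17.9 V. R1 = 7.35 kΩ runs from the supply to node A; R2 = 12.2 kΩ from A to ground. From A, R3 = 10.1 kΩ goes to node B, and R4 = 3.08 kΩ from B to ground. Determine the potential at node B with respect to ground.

V_B ≈ 1.94 V

Looking into the second stage from A: R3 + R4 = 13.18 kΩ appears in parallel with R2.
R2 ‖ (R3+R4) = 6.336 kΩ.
V_A = 17.9 × 6.336/(7.35 + 6.336) = 8.287 V.
Stage 2 is unloaded, so V_B = V_A · R4/(R3+R4) = 8.287 × 3.08/13.18 = 1.936 V.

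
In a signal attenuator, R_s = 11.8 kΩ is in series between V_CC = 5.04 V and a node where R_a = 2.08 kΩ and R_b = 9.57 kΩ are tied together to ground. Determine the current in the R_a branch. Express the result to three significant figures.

I ≈ 0.306 mA

Equivalent of the parallel group: R_p = 1.709 kΩ.
V_A = 5.04 × 1.709/13.51 = 0.6375 V.
I(R_a) = V_A / R_a = 0.6375/2.08 = 0.3065 mA.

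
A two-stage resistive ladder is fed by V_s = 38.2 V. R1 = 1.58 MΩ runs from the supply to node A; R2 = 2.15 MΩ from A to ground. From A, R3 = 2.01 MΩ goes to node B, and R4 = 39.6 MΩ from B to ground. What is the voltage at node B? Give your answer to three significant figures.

V_B ≈ 20.5 V

Node A sees R2 in parallel with the series input of stage 2, R3 + R4 = 41.61 MΩ.
Effective lower resistance at A: R2 ‖ 41.61 = 2.044 MΩ.
V_A = 38.2 × 2.044/(1.58 + 2.044) = 21.55 V.
Stage 2 is unloaded, so V_B = V_A · R4/(R3+R4) = 21.55 × 39.6/41.61 = 20.51 V.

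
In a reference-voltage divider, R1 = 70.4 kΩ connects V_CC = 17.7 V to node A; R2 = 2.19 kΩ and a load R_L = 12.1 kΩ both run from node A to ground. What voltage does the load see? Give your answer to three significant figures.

V_out ≈ 0.454 V

First combine the lower leg with the load: R2 ‖ R_L = 1.854 kΩ.
Now apply the divider: V_out = 17.7 × 0.02566 = 0.4543 V.
(Unloaded it would be 0.534 V; the load pulls it down.)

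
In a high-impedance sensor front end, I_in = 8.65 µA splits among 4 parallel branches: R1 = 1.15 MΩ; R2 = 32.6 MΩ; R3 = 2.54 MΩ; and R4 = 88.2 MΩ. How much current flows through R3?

Total conductance ΣG = 1/1.15 + 1/32.6 + 1/2.54 + 1/88.2 = 1.305 (units of 1/MΩ).
R3 takes the fraction G_k/ΣG = 0.3937/1.305 = 0.3016, so I = 8.65 × 0.3016 = 2.609 µA.

I ≈ 2.61 µA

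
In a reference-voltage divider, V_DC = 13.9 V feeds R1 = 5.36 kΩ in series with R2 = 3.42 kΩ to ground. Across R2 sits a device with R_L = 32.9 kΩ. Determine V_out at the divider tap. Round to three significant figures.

First combine the lower leg with the load: R2 ‖ R_L = 3.098 kΩ.
Now apply the divider: V_out = 13.9 × 0.3663 = 5.091 V.
(Unloaded it would be 5.41 V; the load pulls it down.)

V_out ≈ 5.09 V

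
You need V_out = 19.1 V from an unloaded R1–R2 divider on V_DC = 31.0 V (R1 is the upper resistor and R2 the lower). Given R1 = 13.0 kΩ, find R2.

V_out/V_DC = R2/(R1+R2) = 0.6161.
So R2 = R1 · V_out/(V_DC − V_out) = 13.0 × 19.1/(31.0 − 19.1) = 13.0 × 1.605 = 20.87 kΩ.

R2 ≈ 20.9 kΩ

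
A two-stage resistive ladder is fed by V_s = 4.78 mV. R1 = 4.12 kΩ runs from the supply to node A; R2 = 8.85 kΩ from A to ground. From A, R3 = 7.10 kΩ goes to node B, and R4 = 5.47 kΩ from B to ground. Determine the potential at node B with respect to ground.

Node A sees R2 in parallel with the series input of stage 2, R3 + R4 = 12.57 kΩ.
R2 ‖ (R3+R4) = 5.193 kΩ.
First divider: V_A = V_s · 5.193/(4.12 + 5.193) = 2.665 mV.
Then the unloaded second divider: V_B = V_A × R4/(R3+R4) = 2.665 × 0.4352 = 1.160 mV.

V_B ≈ 1.16 mV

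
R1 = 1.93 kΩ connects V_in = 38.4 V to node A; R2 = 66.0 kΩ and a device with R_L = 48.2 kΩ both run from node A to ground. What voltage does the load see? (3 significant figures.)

First combine the lower leg with the load: R2 ‖ R_L = 27.86 kΩ.
Then V_out = V_in · R2'/(R1 + R2') = 38.4 × 27.86/29.79 = 35.91 V.

V_out ≈ 35.9 V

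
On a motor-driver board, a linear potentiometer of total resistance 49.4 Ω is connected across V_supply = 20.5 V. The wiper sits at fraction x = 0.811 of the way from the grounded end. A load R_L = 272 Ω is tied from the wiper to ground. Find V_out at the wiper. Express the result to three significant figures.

V_out ≈ 16.2 V

Lower segment x·R_p = 40.06 Ω; upper segment (1−x)·R_p = 9.337 Ω.
Lower segment in parallel with the load: 40.06 ‖ 272 = 34.92 Ω.
Loaded-divider output: V_out = 20.5 × 0.7890 = 16.18 V.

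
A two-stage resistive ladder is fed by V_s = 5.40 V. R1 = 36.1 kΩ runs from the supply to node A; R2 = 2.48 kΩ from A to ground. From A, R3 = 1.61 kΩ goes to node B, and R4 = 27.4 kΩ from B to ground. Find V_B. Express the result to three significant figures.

V_B ≈ 0.304 V

The second stage (R3 + R4 = 29.01 kΩ) loads node A in parallel with R2.
Effective lower resistance at A: R2 ‖ 29.01 = 2.285 kΩ.
First divider: V_A = V_s · 2.285/(36.1 + 2.285) = 0.3214 V.
V_B = V_A × 0.9445 = 0.3036 V.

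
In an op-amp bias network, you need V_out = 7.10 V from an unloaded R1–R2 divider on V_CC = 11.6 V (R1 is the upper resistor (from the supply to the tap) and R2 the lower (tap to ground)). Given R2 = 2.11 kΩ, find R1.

Required fraction k = V_out/V_CC = 0.6121.
So R1 = R2 · (V_CC/V_out − 1) = 2.11 × (11.6/7.10 − 1) = 2.11 × 0.6338 = 1.337 kΩ.

R1 ≈ 1.34 kΩ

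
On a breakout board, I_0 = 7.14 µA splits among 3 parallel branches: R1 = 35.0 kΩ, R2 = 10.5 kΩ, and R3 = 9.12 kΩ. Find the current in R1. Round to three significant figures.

I ≈ 0.874 µA

ΣG = 1/35.0 + 1/10.5 + 1/9.12 = 0.2335.
R1 takes the fraction G_k/ΣG = 0.02857/0.2335 = 0.1224, so I = 7.14 × 0.1224 = 0.8738 µA.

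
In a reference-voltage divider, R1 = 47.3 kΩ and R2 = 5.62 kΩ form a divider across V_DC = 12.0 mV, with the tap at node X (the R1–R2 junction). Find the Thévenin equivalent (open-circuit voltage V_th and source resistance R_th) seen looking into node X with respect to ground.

V_th ≈ 1.27 mV, R_th ≈ 5.02 kΩ

Open-circuit (no load on X): V_th = V_DC · R2/(R1 + R2) = 12.0 × 5.62/(47.30 + 5.62) = 1.274 mV.
Looking into X with the source shorted: R_th = R1·R2/(R1+R2) = 47.30 × 5.62/52.92 = 5.023 kΩ.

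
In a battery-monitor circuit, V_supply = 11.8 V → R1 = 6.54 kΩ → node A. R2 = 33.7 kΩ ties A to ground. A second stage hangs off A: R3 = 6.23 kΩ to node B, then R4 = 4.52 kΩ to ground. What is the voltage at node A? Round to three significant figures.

V_A ≈ 6.55 V

Looking into the second stage from A: R3 + R4 = 10.75 kΩ appears in parallel with R2.
Effective lower resistance at A: R2 ‖ 10.75 = 8.150 kΩ.
First divider: V_A = V_supply · 8.150/(6.54 + 8.150) = 6.547 V.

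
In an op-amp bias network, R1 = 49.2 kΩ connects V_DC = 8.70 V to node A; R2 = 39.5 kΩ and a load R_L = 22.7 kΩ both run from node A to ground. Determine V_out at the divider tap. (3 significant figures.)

V_out ≈ 1.97 V

First combine the lower leg with the load: R2 ‖ R_L = 14.42 kΩ.
Voltage divider with the loaded lower leg: V_out = 8.70 × 14.42/(49.2 + 14.42) = 8.70 × 0.2266 = 1.971 V.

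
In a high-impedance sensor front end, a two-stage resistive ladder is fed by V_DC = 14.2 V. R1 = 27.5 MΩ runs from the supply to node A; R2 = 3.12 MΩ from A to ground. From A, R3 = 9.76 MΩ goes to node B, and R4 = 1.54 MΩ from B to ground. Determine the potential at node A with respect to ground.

Node A sees R2 in parallel with the series input of stage 2, R3 + R4 = 11.30 MΩ.
R2 ‖ (R3+R4) = 2.445 MΩ.
So V_A = 14.2 × 0.08165 = 1.159 V.

V_A ≈ 1.16 V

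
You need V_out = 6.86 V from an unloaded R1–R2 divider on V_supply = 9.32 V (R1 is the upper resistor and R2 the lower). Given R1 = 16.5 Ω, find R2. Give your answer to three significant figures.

R2 ≈ 46.0 Ω

Required fraction k = V_out/V_supply = 0.7361.
R2 = R1 · 0.7361/(1 − 0.7361) = 46.01 Ω.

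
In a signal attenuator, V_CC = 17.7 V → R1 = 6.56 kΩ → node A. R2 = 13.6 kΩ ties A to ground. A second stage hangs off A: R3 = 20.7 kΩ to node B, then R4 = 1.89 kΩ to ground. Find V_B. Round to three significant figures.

The second stage (R3 + R4 = 22.59 kΩ) loads node A in parallel with R2.
Effective lower resistance at A: R2 ‖ 22.59 = 8.489 kΩ.
V_A = 17.7 × 8.489/(6.56 + 8.489) = 9.985 V.
Then the unloaded second divider: V_B = V_A × R4/(R3+R4) = 9.985 × 0.08367 = 0.8354 V.

V_B ≈ 0.835 V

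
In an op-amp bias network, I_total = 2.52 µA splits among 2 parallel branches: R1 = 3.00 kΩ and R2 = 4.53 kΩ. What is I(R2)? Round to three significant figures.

I ≈ 1.00 µA

For two parallel branches, I_k = I_total · (other R)/(sum of R).
I(R2) = 2.52 × 3.00/(3.00 + 4.53) = 2.52 × 0.3984 = 1.004 µA.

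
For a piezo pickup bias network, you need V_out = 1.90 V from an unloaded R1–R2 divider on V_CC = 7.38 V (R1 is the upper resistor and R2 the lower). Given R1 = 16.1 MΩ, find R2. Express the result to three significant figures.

R2 ≈ 5.58 MΩ

The divider ratio is R2/(R1+R2) = 1.90/7.38 = 0.2575.
R2 = R1 · 0.2575/(1 − 0.2575) = 5.582 MΩ.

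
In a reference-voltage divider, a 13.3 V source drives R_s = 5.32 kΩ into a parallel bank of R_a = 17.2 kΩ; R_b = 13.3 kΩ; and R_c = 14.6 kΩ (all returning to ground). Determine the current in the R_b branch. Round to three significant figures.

I ≈ 0.482 mA

Equivalent of the parallel group: R_p = 4.955 kΩ.
Node voltage V_A = V_s · R_p/(R_s + R_p) = 13.3 × 0.4822 = 6.414 V.
I(R_b) = V_A / R_b = 6.414/13.3 = 0.4822 mA.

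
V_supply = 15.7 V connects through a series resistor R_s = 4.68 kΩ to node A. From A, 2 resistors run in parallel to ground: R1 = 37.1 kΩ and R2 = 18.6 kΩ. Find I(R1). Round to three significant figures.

I ≈ 0.307 mA

Parallel bank: R_p = 1/(1/37.1 + 1/18.6) = 12.39 kΩ.
V_A = 15.7 × 12.39/17.07 = 11.40 V.
Branch current I = V_A/R1 = 11.40/37.1 = 0.3072 mA.
(Equivalently: I_total = 0.9198 mA, then current-divider fraction G_k/ΣG = 0.3339.)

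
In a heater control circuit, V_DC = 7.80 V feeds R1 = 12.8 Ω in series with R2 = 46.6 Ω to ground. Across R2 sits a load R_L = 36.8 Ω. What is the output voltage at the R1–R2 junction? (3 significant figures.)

The load sits in parallel with R2, giving an effective lower resistance R2' = R2·R_L/(R2+R_L) = 20.56 Ω.
Voltage divider with the loaded lower leg: V_out = 7.80 × 20.56/(12.8 + 20.56) = 7.80 × 0.6163 = 4.807 V.

V_out ≈ 4.81 V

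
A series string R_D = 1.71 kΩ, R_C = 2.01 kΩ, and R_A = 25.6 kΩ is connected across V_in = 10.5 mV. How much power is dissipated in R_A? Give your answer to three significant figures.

P ≈ 3.28 nW

Series current I = V_in/ΣR = 10.5/29.32 = 0.3581 µA.
V(R_A) = I·R = 9.168 mV; P = V·I = 9.168 × 0.3581 = 3.283 nW.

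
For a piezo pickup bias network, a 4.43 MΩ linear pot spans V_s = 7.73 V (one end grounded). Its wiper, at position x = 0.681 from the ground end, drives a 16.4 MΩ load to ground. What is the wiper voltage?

Split the track: R_lower = x·R_p = 3.017 MΩ, R_upper = (1−x)·R_p = 1.413 MΩ.
R_L loads the lower segment: effective lower R = 2.548 MΩ.
V_out = 7.73 × 2.548/(1.413 + 2.548) = 4.972 V.

V_out ≈ 4.97 V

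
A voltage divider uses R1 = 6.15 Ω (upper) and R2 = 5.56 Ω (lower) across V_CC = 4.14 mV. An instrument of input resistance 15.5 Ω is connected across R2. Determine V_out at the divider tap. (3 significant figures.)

V_out ≈ 1.65 mV

First combine the lower leg with the load: R2 ‖ R_L = 4.092 Ω.
Voltage divider with the loaded lower leg: V_out = 4.14 × 4.092/(6.15 + 4.092) = 4.14 × 0.3995 = 1.654 mV.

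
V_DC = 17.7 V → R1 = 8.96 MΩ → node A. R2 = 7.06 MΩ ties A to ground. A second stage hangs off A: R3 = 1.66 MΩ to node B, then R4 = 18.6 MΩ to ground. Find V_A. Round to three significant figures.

V_A ≈ 6.53 V

The second stage (R3 + R4 = 20.26 MΩ) loads node A in parallel with R2.
R2 ‖ (R3+R4) = 5.236 MΩ.
First divider: V_A = V_DC · 5.236/(8.96 + 5.236) = 6.528 V.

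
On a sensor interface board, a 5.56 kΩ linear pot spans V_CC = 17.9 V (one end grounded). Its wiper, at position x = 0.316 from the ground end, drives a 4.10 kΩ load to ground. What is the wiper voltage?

Split the track: R_lower = x·R_p = 1.757 kΩ, R_upper = (1−x)·R_p = 3.803 kΩ.
(x·R_p) ‖ R_L = 1.230 kΩ.
Loaded-divider output: V_out = 17.9 × 0.2444 = 4.374 V.
(Unloaded: V_out = x·V_CC = 5.66 V.)

V_out ≈ 4.37 V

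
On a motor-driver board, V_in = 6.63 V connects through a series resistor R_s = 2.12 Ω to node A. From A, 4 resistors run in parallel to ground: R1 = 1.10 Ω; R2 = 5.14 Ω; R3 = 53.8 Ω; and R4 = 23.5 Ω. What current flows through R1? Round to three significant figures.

I ≈ 1.74 A

Parallel bank: R_p = 1/(1/1.10 + 1/5.14 + 1/53.8 + 1/23.5) = 0.8585 Ω.
V_A = 6.63 × 0.8585/2.979 = 1.911 V.
I(R1) = V_A / R1 = 1.911/1.10 = 1.737 A.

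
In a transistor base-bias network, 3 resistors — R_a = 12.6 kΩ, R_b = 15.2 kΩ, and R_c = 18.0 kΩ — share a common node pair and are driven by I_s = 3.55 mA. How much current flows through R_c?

I ≈ 0.983 mA

Conductances: ΣG = 1/12.6 + 1/15.2 + 1/18.0 = 0.2007 (1/kΩ).
R_c takes the fraction G_k/ΣG = 0.05556/0.2007 = 0.2768, so I = 3.55 × 0.2768 = 0.9826 mA.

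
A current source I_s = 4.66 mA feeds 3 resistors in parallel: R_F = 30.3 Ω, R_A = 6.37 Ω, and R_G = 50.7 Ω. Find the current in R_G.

I ≈ 0.438 mA

ΣG = 1/30.3 + 1/6.37 + 1/50.7 = 0.2097.
Current divider: I(R_G) = I_s · G_k/ΣG = 4.66 × (0.01972/0.2097) = 4.66 × 0.09405 = 0.4383 mA.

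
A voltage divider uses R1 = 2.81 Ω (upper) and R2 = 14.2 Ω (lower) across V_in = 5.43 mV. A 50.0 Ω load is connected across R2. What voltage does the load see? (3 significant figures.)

The load sits in parallel with R2, giving an effective lower resistance R2' = R2·R_L/(R2+R_L) = 11.06 Ω.
Then V_out = V_in · R2'/(R1 + R2') = 5.43 × 11.06/13.87 = 4.330 mV.

V_out ≈ 4.33 mV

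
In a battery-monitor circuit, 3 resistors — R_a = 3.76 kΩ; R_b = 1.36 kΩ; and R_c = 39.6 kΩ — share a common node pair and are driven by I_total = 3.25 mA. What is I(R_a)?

I ≈ 0.842 mA

Total conductance ΣG = 1/3.76 + 1/1.36 + 1/39.6 = 1.027 (units of 1/kΩ).
Current divider: I(R_a) = I_total · G_k/ΣG = 3.25 × (0.2660/1.027) = 3.25 × 0.2591 = 0.8420 mA.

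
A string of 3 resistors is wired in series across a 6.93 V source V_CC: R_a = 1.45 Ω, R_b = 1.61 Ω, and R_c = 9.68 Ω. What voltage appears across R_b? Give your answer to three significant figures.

V ≈ 0.876 V

Total series resistance ΣR = 1.45 + 1.61 + 9.68 = 12.74 Ω.
V = V_CC · R/ΣR = 6.93 × 0.1264 = 0.8758 V.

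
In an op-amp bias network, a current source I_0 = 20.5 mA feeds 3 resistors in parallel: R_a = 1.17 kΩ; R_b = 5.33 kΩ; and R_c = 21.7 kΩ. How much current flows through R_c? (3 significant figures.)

Conductances: ΣG = 1/1.17 + 1/5.33 + 1/21.7 = 1.088 (1/kΩ).
R_c takes the fraction G_k/ΣG = 0.04608/1.088 = 0.04234, so I = 20.5 × 0.04234 = 0.8680 mA.

I ≈ 0.868 mA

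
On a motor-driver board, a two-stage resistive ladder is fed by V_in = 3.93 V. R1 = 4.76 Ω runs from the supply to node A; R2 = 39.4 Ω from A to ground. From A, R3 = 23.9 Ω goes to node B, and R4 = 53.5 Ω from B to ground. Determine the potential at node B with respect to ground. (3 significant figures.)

V_B ≈ 2.30 V

Looking into the second stage from A: R3 + R4 = 77.40 Ω appears in parallel with R2.
Effective lower resistance at A: R2 ‖ 77.40 = 26.11 Ω.
First divider: V_A = V_in · 26.11/(4.76 + 26.11) = 3.324 V.
V_B = V_A × 0.6912 = 2.298 V.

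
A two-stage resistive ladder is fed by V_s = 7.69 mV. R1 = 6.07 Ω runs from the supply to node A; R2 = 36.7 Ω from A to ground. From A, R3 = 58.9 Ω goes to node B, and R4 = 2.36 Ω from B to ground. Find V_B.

Looking into the second stage from A: R3 + R4 = 61.26 Ω appears in parallel with R2.
R2 ‖ (R3+R4) = 22.95 Ω.
First divider: V_A = V_s · 22.95/(6.07 + 22.95) = 6.082 mV.
V_B = V_A × 0.03852 = 0.2343 mV.

V_B ≈ 0.234 mV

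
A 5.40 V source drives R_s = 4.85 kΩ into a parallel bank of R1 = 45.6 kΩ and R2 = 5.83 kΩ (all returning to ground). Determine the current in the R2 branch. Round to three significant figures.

Parallel bank: R_p = 1/(1/45.6 + 1/5.83) = 5.169 kΩ.
V_A = 5.40 × 5.169/10.02 = 2.786 V.
I(R2) = V_A / R2 = 2.786/5.83 = 0.4779 mA.

I ≈ 0.478 mA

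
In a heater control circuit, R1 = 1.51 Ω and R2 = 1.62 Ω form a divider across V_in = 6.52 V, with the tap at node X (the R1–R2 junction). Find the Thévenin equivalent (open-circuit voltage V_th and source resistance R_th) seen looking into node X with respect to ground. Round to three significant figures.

V_th ≈ 3.37 V, R_th ≈ 0.782 Ω

V_th is the unloaded tap voltage: V_in · R2/(R1+R2) = 6.52 × 0.5176 = 3.375 V.
With V_in suppressed (replaced by a short), R_th = R1 ‖ R2 = (1.510 × 1.62)/(1.510 + 1.62) = 0.7815 Ω.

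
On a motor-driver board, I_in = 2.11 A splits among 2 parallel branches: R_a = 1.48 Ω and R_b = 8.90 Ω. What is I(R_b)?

I ≈ 0.301 A

For two parallel branches, I_k = I_in · (other R)/(sum of R).
So I = 2.11 × 1.48/10.38 = 0.3008 A.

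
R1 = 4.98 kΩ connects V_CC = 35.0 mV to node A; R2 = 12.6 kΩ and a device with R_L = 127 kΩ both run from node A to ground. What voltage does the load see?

First combine the lower leg with the load: R2 ‖ R_L = 11.46 kΩ.
Now apply the divider: V_out = 35.0 × 0.6971 = 24.40 mV.
(Unloaded it would be 25.1 mV; the load pulls it down.)

V_out ≈ 24.4 mV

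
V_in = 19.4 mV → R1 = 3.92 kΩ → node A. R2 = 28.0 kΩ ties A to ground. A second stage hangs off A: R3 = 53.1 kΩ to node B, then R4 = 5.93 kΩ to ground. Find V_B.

The second stage (R3 + R4 = 59.03 kΩ) loads node A in parallel with R2.
Effective lower resistance at A: R2 ‖ 59.03 = 18.99 kΩ.
First divider: V_A = V_in · 18.99/(3.92 + 18.99) = 16.08 mV.
V_B = V_A × 0.1005 = 1.615 mV.

V_B ≈ 1.62 mV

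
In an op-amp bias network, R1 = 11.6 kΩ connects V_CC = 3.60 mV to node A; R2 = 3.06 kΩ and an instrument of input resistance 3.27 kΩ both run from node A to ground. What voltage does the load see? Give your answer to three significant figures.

The load sits in parallel with R2, giving an effective lower resistance R2' = R2·R_L/(R2+R_L) = 1.581 kΩ.
Now apply the divider: V_out = 3.60 × 0.1199 = 0.4317 mV.

V_out ≈ 0.432 mV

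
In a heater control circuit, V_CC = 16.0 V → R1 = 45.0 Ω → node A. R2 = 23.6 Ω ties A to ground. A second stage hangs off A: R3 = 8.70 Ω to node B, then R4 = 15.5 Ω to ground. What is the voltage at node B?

V_B ≈ 2.15 V

Looking into the second stage from A: R3 + R4 = 24.20 Ω appears in parallel with R2.
Effective lower resistance at A: R2 ‖ 24.20 = 11.95 Ω.
V_A = 16.0 × 11.95/(45.0 + 11.95) = 3.357 V.
V_B = V_A × 0.6405 = 2.150 V.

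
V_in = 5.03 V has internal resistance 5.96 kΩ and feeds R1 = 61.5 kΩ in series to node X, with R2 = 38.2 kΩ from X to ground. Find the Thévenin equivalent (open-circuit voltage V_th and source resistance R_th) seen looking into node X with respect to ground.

R1' = 5.96 + 61.5 = 67.46 kΩ (source resistance + R1).
Open-circuit (no load on X): V_th = V_in · R2/(R1' + R2) = 5.03 × 38.2/(67.46 + 38.2) = 1.819 V.
Looking into X with the source shorted: R_th = R1'·R2/(R1'+R2) = 67.46 × 38.2/105.7 = 24.39 kΩ.

V_th ≈ 1.82 V, R_th ≈ 24.4 kΩ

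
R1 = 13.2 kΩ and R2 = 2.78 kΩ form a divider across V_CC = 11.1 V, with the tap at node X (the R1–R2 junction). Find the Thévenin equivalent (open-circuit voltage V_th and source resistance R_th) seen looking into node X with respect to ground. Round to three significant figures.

With X open, the divider is unloaded: V_th = 11.1 × 2.78/15.98 = 1.931 V.
With V_CC suppressed (replaced by a short), R_th = R1 ‖ R2 = (13.20 × 2.78)/(13.20 + 2.78) = 2.296 kΩ.

V_th ≈ 1.93 V, R_th ≈ 2.30 kΩ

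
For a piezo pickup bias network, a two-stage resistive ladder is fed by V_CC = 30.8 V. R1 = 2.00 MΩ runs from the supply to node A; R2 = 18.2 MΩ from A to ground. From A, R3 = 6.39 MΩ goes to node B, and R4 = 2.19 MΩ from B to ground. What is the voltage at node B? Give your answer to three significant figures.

The second stage (R3 + R4 = 8.580 MΩ) loads node A in parallel with R2.
Effective lower resistance at A: R2 ‖ 8.580 = 5.831 MΩ.
V_A = 30.8 × 5.831/(2.00 + 5.831) = 22.93 V.
Then the unloaded second divider: V_B = V_A × R4/(R3+R4) = 22.93 × 0.2552 = 5.854 V.

V_B ≈ 5.85 V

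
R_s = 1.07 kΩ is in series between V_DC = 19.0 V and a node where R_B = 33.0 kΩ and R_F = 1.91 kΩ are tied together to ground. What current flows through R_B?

Combine the parallel branches: R_p = (1/33.0 + 1/1.91)⁻¹ = 1.805 kΩ.
V_A = 19.0 × 1.805/2.875 = 11.93 V.
Branch current I = V_A/R_B = 11.93/33.0 = 0.3615 mA.
(Equivalently: I_total = 6.608 mA, then current-divider fraction G_k/ΣG = 0.05471.)

I ≈ 0.362 mA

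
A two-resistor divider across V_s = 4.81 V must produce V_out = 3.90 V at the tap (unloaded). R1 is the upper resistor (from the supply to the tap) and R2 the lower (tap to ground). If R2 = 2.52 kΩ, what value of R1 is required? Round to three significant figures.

The divider ratio is R2/(R1+R2) = 3.90/4.81 = 0.8108.
So R1 = R2 · (V_s/V_out − 1) = 2.52 × (4.81/3.90 − 1) = 2.52 × 0.2333 = 0.5880 kΩ.

R1 ≈ 0.588 kΩ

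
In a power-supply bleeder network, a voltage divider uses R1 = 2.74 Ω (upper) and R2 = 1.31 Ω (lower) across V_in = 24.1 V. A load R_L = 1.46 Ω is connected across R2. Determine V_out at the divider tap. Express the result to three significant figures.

V_out ≈ 4.85 V

R2 ‖ R_L = (1.31 × 1.46)/(1.31 + 1.46) = 0.6905 Ω.
Then V_out = V_in · R2'/(R1 + R2') = 24.1 × 0.6905/3.430 = 4.851 V.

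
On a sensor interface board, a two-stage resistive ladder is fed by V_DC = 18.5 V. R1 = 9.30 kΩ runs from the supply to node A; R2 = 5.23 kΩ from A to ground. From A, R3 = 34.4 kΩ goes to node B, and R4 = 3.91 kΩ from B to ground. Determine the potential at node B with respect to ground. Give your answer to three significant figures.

Looking into the second stage from A: R3 + R4 = 38.31 kΩ appears in parallel with R2.
Effective lower resistance at A: R2 ‖ 38.31 = 4.602 kΩ.
So V_A = 18.5 × 0.3310 = 6.124 V.
V_B = V_A × 0.1021 = 0.6250 V.

V_B ≈ 0.625 V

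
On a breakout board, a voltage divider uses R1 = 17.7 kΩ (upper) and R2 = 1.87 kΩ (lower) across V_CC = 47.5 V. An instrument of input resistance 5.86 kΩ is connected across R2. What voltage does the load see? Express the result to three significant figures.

V_out ≈ 3.52 V

First combine the lower leg with the load: R2 ‖ R_L = 1.418 kΩ.
Now apply the divider: V_out = 47.5 × 0.07415 = 3.522 V.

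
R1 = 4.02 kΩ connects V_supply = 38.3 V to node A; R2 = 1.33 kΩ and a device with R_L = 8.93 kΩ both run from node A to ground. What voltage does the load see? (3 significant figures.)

First combine the lower leg with the load: R2 ‖ R_L = 1.158 kΩ.
Then V_out = V_supply · R2'/(R1 + R2') = 38.3 × 1.158/5.178 = 8.563 V.

V_out ≈ 8.56 V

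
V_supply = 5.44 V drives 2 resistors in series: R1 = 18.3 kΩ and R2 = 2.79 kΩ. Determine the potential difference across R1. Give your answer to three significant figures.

V ≈ 4.72 V

Series total: ΣR = 18.3 + 2.79 = 21.09 kΩ.
V = V_supply · R/ΣR = 5.44 × 0.8677 = 4.720 V.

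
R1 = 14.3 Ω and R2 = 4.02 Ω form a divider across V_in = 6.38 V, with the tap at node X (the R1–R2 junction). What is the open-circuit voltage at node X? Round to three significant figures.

V_th ≈ 1.40 V

V_th is the unloaded tap voltage: V_in · R2/(R1+R2) = 6.38 × 0.2194 = 1.400 V.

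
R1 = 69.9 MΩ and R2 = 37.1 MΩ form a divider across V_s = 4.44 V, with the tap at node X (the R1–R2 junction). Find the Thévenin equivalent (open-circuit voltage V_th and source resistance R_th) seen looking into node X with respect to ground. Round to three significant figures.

With X open, the divider is unloaded: V_th = 4.44 × 37.1/107.0 = 1.539 V.
Looking into X with the source shorted: R_th = R1·R2/(R1+R2) = 69.90 × 37.1/107.0 = 24.24 MΩ.

V_th ≈ 1.54 V, R_th ≈ 24.2 MΩ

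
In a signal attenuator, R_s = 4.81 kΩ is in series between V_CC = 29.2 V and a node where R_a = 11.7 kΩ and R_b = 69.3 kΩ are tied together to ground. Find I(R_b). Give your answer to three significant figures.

Combine the parallel branches: R_p = (1/11.7 + 1/69.3)⁻¹ = 10.01 kΩ.
Node voltage V_A = V_CC · R_p/(R_s + R_p) = 29.2 × 0.6754 = 19.72 V.
Branch current I = V_A/R_b = 19.72/69.3 = 0.2846 mA.
(Equivalently: I_total = 1.970 mA, then current-divider fraction G_k/ΣG = 0.1444.)

I ≈ 0.285 mA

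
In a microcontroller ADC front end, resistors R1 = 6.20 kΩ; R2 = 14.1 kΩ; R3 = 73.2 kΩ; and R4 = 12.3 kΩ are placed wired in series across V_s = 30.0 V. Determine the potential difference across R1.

V ≈ 1.76 V

ΣR = 6.20 + 14.1 + 73.2 + 12.3 = 105.8 kΩ.
By the voltage-divider rule, V = 30.0 × 6.200/105.8 = 1.758 V.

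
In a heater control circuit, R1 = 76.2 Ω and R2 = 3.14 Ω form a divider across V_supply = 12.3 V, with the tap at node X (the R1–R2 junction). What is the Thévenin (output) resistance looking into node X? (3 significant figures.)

Looking into X with the source shorted: R_th = R1·R2/(R1+R2) = 76.20 × 3.14/79.34 = 3.016 Ω.

R_th ≈ 3.02 Ω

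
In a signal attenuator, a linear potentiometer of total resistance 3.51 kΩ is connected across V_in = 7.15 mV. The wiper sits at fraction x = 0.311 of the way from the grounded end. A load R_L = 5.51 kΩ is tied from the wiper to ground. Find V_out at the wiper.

Split the track: R_lower = x·R_p = 1.092 kΩ, R_upper = (1−x)·R_p = 2.418 kΩ.
(x·R_p) ‖ R_L = 0.9111 kΩ.
V_out = 7.15 × 0.9111/(2.418 + 0.9111) = 1.957 mV.

V_out ≈ 1.96 mV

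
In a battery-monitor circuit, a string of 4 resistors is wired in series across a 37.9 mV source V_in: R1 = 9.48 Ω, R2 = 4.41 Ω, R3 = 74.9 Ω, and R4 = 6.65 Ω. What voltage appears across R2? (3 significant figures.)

ΣR = 9.48 + 4.41 + 74.9 + 6.65 = 95.44 Ω.
V = V_in · R/ΣR = 37.9 × 0.04621 = 1.751 mV.

V ≈ 1.75 mV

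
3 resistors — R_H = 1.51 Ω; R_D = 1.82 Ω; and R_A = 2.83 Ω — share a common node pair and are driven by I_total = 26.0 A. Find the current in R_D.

ΣG = 1/1.51 + 1/1.82 + 1/2.83 = 1.565.
R_D takes the fraction G_k/ΣG = 0.5495/1.565 = 0.3511, so I = 26.0 × 0.3511 = 9.128 A.

I ≈ 9.13 A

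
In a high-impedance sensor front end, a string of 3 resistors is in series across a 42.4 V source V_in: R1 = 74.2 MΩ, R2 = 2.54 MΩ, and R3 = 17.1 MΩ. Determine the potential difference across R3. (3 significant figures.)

V ≈ 7.73 V

Series total: ΣR = 74.2 + 2.54 + 17.1 = 93.84 MΩ.
Voltage divider: V = V_in · (17.10 / 93.84) = 42.4 × 0.1822 = 7.726 V.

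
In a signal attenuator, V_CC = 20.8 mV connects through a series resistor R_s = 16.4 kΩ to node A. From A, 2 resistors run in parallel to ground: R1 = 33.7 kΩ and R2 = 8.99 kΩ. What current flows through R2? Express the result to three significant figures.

I ≈ 0.699 µA

Combine the parallel branches: R_p = (1/33.7 + 1/8.99)⁻¹ = 7.097 kΩ.
Node voltage V_A = V_CC · R_p/(R_s + R_p) = 20.8 × 0.3020 = 6.282 mV.
Branch current I = V_A/R2 = 6.282/8.99 = 0.6988 µA.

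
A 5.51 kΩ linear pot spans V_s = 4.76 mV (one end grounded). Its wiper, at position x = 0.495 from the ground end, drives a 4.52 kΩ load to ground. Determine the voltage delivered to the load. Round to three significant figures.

The pot divides into 2.783 kΩ above the wiper and 2.727 kΩ below.
(x·R_p) ‖ R_L = 1.701 kΩ.
Loaded-divider output: V_out = 4.76 × 0.3794 = 1.806 mV.

V_out ≈ 1.81 mV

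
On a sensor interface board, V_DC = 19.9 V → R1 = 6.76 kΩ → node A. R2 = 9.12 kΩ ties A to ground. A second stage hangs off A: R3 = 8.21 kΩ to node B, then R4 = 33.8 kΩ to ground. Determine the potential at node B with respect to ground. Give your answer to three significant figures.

Looking into the second stage from A: R3 + R4 = 42.01 kΩ appears in parallel with R2.
Effective lower resistance at A: R2 ‖ 42.01 = 7.493 kΩ.
V_A = 19.9 × 7.493/(6.76 + 7.493) = 10.46 V.
Then the unloaded second divider: V_B = V_A × R4/(R3+R4) = 10.46 × 0.8046 = 8.417 V.

V_B ≈ 8.42 V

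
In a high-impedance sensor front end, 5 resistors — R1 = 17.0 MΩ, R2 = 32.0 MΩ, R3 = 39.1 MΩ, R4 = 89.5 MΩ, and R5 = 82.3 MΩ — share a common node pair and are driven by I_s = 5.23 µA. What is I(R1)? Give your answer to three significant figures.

Total conductance ΣG = 1/17.0 + 1/32.0 + 1/39.1 + 1/89.5 + 1/82.3 = 0.1390 (units of 1/MΩ).
By the current-divider rule, I = I_s · G_k/ΣG = 5.23 × 0.4233 = 2.214 µA.

I ≈ 2.21 µA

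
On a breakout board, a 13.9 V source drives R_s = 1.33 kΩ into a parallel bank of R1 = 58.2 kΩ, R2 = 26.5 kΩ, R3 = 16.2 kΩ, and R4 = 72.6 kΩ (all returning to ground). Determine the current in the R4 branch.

Equivalent of the parallel group: R_p = 7.668 kΩ.
Node voltage V_A = V_in · R_p/(R_s + R_p) = 13.9 × 0.8522 = 11.85 V.
Branch current I = V_A/R4 = 11.85/72.6 = 0.1632 mA.
(Equivalently: I_total = 1.545 mA, then current-divider fraction G_k/ΣG = 0.1056.)

I ≈ 0.163 mA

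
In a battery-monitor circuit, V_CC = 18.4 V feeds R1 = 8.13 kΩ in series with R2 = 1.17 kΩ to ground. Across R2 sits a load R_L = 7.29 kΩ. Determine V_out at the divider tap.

The load sits in parallel with R2, giving an effective lower resistance R2' = R2·R_L/(R2+R_L) = 1.008 kΩ.
Then V_out = V_CC · R2'/(R1 + R2') = 18.4 × 1.008/9.138 = 2.030 V.

V_out ≈ 2.03 V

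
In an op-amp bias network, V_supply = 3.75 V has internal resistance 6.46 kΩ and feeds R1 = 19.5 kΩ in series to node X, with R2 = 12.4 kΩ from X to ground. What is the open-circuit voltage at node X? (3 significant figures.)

R1' = 6.46 + 19.5 = 25.96 kΩ (source resistance + R1).
With X open, the divider is unloaded: V_th = 3.75 × 12.4/38.36 = 1.212 V.

V_th ≈ 1.21 V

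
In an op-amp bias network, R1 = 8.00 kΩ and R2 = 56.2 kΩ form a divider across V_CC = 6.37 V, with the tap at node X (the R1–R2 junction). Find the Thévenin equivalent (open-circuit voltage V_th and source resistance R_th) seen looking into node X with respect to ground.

Open-circuit (no load on X): V_th = V_CC · R2/(R1 + R2) = 6.37 × 56.2/(8.000 + 56.2) = 5.576 V.
With V_CC suppressed (replaced by a short), R_th = R1 ‖ R2 = (8.000 × 56.2)/(8.000 + 56.2) = 7.003 kΩ.

V_th ≈ 5.58 V, R_th ≈ 7.00 kΩ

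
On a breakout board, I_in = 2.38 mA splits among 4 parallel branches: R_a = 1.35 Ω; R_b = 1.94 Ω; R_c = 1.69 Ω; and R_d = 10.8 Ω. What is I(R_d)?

ΣG = 1/1.35 + 1/1.94 + 1/1.69 + 1/10.8 = 1.941.
Current divider: I(R_d) = I_in · G_k/ΣG = 2.38 × (0.09259/1.941) = 2.38 × 0.04772 = 0.1136 mA.

I ≈ 0.114 mA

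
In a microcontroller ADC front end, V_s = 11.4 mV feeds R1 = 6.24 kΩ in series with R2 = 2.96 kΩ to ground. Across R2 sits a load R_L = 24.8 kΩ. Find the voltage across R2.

First combine the lower leg with the load: R2 ‖ R_L = 2.644 kΩ.
Now apply the divider: V_out = 11.4 × 0.2976 = 3.393 mV.
(Unloaded it would be 3.67 mV; the load pulls it down.)

V_out ≈ 3.39 mV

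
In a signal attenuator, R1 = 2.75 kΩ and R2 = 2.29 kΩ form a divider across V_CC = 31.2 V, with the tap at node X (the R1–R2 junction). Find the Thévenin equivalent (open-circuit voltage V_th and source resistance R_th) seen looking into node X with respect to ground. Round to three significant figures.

V_th ≈ 14.2 V, R_th ≈ 1.25 kΩ

V_th is the unloaded tap voltage: V_CC · R2/(R1+R2) = 31.2 × 0.4544 = 14.18 V.
Looking into X with the source shorted: R_th = R1·R2/(R1+R2) = 2.750 × 2.29/5.040 = 1.250 kΩ.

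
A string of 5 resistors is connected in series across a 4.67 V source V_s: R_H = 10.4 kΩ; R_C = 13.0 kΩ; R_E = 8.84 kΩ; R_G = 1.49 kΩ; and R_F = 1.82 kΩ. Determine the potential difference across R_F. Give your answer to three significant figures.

V ≈ 0.239 V

ΣR = 10.4 + 13.0 + 8.84 + 1.49 + 1.82 = 35.55 kΩ.
Voltage divider: V = V_s · (1.820 / 35.55) = 4.67 × 0.05120 = 0.2391 V.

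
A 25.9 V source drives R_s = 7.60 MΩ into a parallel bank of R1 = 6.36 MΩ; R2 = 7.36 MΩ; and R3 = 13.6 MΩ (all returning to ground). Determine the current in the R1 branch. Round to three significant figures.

Combine the parallel branches: R_p = (1/6.36 + 1/7.36 + 1/13.6)⁻¹ = 2.728 MΩ.
Node voltage V_A = V_s · R_p/(R_s + R_p) = 25.9 × 0.2641 = 6.840 V.
I(R1) = V_A / R1 = 6.840/6.36 = 1.076 µA.

I ≈ 1.08 µA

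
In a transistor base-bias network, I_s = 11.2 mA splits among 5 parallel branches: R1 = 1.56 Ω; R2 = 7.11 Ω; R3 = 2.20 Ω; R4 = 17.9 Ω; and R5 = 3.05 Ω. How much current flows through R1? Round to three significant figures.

Conductances: ΣG = 1/1.56 + 1/7.11 + 1/2.20 + 1/17.9 + 1/3.05 = 1.620 (1/Ω).
R1 takes the fraction G_k/ΣG = 0.6410/1.620 = 0.3957, so I = 11.2 × 0.3957 = 4.432 mA.

I ≈ 4.43 mA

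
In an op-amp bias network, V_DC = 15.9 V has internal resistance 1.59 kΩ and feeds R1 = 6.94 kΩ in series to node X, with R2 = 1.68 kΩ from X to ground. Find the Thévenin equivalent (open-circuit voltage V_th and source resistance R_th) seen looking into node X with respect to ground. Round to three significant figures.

R1' = 1.59 + 6.94 = 8.530 kΩ (source resistance + R1).
With X open, the divider is unloaded: V_th = 15.9 × 1.68/10.21 = 2.616 V.
With V_DC suppressed (replaced by a short), R_th = R1' ‖ R2 = (8.530 × 1.68)/(8.530 + 1.68) = 1.404 kΩ.

V_th ≈ 2.62 V, R_th ≈ 1.40 kΩ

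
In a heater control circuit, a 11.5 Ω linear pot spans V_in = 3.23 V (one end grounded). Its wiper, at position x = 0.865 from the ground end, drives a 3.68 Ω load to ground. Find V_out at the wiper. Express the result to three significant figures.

The pot divides into 1.553 Ω above the wiper and 9.947 Ω below.
Lower segment in parallel with the load: 9.947 ‖ 3.68 = 2.686 Ω.
Loaded-divider output: V_out = 3.23 × 0.6337 = 2.047 V.
(Unloaded: V_out = x·V_in = 2.79 V.)

V_out ≈ 2.05 V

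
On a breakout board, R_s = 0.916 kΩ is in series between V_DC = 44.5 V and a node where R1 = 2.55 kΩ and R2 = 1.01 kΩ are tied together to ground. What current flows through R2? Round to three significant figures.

I ≈ 19.4 mA

Equivalent of the parallel group: R_p = 0.7235 kΩ.
V_A by voltage divider: V_A = 44.5 × 0.7235/(0.916 + 0.7235) = 19.64 V.
I(R2) = V_A / R2 = 19.64/1.01 = 19.44 mA.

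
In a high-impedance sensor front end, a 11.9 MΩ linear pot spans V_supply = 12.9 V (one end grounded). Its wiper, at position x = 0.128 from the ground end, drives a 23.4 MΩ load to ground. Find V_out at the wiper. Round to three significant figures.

V_out ≈ 1.56 V

The pot divides into 10.38 MΩ above the wiper and 1.523 MΩ below.
Lower segment in parallel with the load: 1.523 ‖ 23.4 = 1.430 MΩ.
V_out = 12.9 × 1.430/(10.38 + 1.430) = 1.563 V.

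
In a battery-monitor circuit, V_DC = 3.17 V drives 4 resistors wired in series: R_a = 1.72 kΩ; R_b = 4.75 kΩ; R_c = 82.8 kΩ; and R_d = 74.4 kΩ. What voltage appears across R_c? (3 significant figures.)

Total series resistance ΣR = 1.72 + 4.75 + 82.8 + 74.4 = 163.7 kΩ.
Voltage divider: V = V_DC · (82.80 / 163.7) = 3.17 × 0.5059 = 1.604 V.

V ≈ 1.60 V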